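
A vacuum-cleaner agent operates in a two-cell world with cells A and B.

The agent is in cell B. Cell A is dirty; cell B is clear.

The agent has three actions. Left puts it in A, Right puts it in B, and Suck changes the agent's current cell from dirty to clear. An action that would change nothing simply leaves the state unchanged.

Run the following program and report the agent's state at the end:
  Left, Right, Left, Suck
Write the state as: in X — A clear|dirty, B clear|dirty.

t=1 Left ⇒ in A — A dirty, B clear
t=2 Right ⇒ in B — A dirty, B clear
t=3 Left ⇒ in A — A dirty, B clear
t=4 Suck ⇒ in A — A clear, B clear

in A — A clear, B clear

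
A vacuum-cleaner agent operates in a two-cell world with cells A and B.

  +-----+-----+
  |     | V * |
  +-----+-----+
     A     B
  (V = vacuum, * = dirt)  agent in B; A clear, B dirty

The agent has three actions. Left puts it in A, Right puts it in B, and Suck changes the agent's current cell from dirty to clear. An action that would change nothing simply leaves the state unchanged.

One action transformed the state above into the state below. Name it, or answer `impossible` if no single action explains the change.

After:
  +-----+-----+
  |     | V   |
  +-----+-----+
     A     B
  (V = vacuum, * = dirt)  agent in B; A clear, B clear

Suck

try  Left: loc=A A=clear B=dirty
try Right: loc=B A=clear B=dirty
try  Suck: loc=B A=clear B=clear  ← match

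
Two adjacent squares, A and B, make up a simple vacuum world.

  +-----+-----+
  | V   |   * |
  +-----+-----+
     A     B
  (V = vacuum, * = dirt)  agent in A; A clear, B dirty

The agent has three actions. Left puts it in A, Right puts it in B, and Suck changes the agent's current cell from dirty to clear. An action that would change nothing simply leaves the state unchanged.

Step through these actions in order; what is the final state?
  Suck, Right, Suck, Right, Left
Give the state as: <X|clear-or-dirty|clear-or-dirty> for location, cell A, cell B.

<A|clear|clear>

1. Suck → <A|clear|dirty>
2. Right → <B|clear|dirty>
3. Suck → <B|clear|clear>
4. Right → <B|clear|clear>
5. Left → <A|clear|clear>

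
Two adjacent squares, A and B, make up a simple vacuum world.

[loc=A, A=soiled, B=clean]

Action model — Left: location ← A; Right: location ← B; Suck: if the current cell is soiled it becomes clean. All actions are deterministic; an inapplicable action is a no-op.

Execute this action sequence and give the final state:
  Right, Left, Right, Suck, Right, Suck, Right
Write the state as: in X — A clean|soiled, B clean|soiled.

Right (#1): in B — A soiled, B clean
Left (#2): in A — A soiled, B clean
Right (#3): in B — A soiled, B clean
Suck (#4): in B — A soiled, B clean
Right (#5): in B — A soiled, B clean
Suck (#6): in B — A soiled, B clean
Right (#7): in B — A soiled, B clean

in B — A soiled, B clean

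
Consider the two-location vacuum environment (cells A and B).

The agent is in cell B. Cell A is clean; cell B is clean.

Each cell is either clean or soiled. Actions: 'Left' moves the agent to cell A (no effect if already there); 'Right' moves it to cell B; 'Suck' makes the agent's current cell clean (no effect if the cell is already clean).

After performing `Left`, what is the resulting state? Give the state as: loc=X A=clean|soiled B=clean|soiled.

loc=A A=clean B=clean

start: loc=B A=clean B=clean
Left (#1): loc=A A=clean B=clean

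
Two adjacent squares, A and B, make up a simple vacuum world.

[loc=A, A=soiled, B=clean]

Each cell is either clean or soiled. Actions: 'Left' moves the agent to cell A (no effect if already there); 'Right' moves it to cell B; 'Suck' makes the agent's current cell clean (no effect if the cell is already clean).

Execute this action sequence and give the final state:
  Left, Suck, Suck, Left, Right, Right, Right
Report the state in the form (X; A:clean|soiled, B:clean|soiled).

[1] after Left: (A; A:soiled, B:clean)
[2] after Suck: (A; A:clean, B:clean)
[3] after Suck: (A; A:clean, B:clean)
[4] after Left: (A; A:clean, B:clean)
[5] after Right: (B; A:clean, B:clean)
[6] after Right: (B; A:clean, B:clean)
[7] after Right: (B; A:clean, B:clean)

(B; A:clean, B:clean)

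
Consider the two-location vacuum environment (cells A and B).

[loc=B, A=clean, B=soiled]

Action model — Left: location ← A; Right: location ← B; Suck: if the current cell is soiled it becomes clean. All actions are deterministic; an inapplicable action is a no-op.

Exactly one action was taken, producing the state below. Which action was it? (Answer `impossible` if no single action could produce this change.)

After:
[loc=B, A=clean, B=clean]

Suck

try  Left: in A — A clean, B soiled
try Right: in B — A clean, B soiled
try  Suck: in B — A clean, B clean  ← match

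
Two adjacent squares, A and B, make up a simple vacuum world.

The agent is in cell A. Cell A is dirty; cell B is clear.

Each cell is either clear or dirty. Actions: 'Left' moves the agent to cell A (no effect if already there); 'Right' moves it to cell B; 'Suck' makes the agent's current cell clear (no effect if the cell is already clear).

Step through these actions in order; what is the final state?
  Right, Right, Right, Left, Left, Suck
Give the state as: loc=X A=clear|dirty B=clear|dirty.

loc=A A=clear B=clear

step 1/6 (Right): loc=B A=dirty B=clear
step 2/6 (Right): loc=B A=dirty B=clear
step 3/6 (Right): loc=B A=dirty B=clear
step 4/6 (Left): loc=A A=dirty B=clear
step 5/6 (Left): loc=A A=dirty B=clear
step 6/6 (Suck): loc=A A=clear B=clear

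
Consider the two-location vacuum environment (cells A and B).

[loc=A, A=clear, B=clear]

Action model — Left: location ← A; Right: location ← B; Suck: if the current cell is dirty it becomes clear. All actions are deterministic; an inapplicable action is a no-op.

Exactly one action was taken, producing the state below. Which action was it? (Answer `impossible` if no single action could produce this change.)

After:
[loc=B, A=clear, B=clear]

try  Left: <A|clear|clear>
try Right: <B|clear|clear>  ← match
try  Suck: <A|clear|clear>

Right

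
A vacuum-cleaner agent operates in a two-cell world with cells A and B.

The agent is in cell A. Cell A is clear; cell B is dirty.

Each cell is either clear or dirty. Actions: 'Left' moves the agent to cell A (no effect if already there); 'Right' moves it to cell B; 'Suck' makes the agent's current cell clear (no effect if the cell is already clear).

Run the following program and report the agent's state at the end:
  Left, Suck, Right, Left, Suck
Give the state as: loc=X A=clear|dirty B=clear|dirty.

[1] after Left: loc=A A=clear B=dirty
[2] after Suck: loc=A A=clear B=dirty
[3] after Right: loc=B A=clear B=dirty
[4] after Left: loc=A A=clear B=dirty
[5] after Suck: loc=A A=clear B=dirty

loc=A A=clear B=dirty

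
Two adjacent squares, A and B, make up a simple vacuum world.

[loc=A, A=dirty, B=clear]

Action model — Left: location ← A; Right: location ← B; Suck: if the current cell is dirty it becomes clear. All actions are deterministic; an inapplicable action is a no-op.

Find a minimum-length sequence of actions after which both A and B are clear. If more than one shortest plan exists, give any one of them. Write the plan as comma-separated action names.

t=1 Suck ⇒ loc=A A=clear B=clear
min 1: A is dirty, one Suck

Suck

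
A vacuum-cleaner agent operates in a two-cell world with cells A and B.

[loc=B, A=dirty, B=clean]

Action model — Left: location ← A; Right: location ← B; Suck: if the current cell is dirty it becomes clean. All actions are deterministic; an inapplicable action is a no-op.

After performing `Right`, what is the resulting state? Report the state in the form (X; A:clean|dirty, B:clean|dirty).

start: (B; A:dirty, B:clean)
[1] after Right: (B; A:dirty, B:clean)

(B; A:dirty, B:clean)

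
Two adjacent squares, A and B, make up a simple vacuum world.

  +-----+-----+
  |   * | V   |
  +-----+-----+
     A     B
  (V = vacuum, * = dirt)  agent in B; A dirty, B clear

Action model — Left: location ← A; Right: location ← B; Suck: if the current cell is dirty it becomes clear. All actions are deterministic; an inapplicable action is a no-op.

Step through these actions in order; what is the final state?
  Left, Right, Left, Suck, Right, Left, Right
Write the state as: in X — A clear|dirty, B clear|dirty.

in B — A clear, B clear

Left (#1): in A — A dirty, B clear
Right (#2): in B — A dirty, B clear
Left (#3): in A — A dirty, B clear
Suck (#4): in A — A clear, B clear
Right (#5): in B — A clear, B clear
Left (#6): in A — A clear, B clear
Right (#7): in B — A clear, B clear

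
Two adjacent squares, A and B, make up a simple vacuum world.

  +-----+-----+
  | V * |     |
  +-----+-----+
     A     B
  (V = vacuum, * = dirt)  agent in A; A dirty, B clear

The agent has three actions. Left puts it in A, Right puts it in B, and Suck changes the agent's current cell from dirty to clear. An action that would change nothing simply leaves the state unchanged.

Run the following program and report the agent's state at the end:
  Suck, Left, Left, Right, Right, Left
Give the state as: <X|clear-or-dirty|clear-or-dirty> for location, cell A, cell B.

<A|clear|clear>

1) do Suck; now <A|clear|clear>
2) do Left; now <A|clear|clear>
3) do Left; now <A|clear|clear>
4) do Right; now <B|clear|clear>
5) do Right; now <B|clear|clear>
6) do Left; now <A|clear|clear>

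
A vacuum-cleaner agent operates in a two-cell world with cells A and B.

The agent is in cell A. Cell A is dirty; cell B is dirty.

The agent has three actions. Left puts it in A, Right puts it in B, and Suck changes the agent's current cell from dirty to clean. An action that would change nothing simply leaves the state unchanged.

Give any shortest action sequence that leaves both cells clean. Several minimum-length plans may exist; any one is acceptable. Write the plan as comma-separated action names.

Suck, Right, Suck

1) do Suck; now loc=A A=clean B=dirty
2) do Right; now loc=B A=clean B=dirty
3) do Suck; now loc=B A=clean B=clean
min 3: Suck A + move + Suck B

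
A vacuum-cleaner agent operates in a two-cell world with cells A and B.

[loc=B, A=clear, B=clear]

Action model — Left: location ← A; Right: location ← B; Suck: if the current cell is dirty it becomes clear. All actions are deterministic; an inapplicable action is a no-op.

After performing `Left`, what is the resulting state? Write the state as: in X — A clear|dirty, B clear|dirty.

start: in B — A clear, B clear
[1] after Left: in A — A clear, B clear

in A — A clear, B clear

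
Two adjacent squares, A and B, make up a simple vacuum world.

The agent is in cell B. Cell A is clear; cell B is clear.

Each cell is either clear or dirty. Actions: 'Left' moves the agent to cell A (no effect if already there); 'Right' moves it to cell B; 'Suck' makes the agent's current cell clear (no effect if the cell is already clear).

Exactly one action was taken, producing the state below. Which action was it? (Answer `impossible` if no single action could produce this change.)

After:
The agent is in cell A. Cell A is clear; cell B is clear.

Left

try  Left: loc=A A=clear B=clear  ← match
try Right: loc=B A=clear B=clear
try  Suck: loc=B A=clear B=clear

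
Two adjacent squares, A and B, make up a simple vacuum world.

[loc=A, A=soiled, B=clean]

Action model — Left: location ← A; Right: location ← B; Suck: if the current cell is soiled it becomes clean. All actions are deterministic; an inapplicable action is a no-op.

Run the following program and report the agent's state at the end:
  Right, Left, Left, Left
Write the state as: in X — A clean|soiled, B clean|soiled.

in A — A soiled, B clean

[1] after Right: in B — A soiled, B clean
[2] after Left: in A — A soiled, B clean
[3] after Left: in A — A soiled, B clean
[4] after Left: in A — A soiled, B clean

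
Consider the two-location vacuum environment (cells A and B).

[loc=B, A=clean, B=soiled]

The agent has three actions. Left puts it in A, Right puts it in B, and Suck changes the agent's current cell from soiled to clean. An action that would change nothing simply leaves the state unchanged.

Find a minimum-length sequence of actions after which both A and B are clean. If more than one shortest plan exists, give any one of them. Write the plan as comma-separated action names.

1) do Suck; now (B; A:clean, B:clean)
min 1: B is soiled, one Suck

Suck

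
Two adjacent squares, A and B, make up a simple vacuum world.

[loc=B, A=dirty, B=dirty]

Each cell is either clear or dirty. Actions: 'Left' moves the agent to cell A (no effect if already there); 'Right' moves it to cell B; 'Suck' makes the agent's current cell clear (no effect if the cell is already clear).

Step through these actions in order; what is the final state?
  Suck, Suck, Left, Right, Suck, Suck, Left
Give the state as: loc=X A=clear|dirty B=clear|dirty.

step 1/7 (Suck): loc=B A=dirty B=clear
step 2/7 (Suck): loc=B A=dirty B=clear
step 3/7 (Left): loc=A A=dirty B=clear
step 4/7 (Right): loc=B A=dirty B=clear
step 5/7 (Suck): loc=B A=dirty B=clear
step 6/7 (Suck): loc=B A=dirty B=clear
step 7/7 (Left): loc=A A=dirty B=clear

loc=A A=dirty B=clear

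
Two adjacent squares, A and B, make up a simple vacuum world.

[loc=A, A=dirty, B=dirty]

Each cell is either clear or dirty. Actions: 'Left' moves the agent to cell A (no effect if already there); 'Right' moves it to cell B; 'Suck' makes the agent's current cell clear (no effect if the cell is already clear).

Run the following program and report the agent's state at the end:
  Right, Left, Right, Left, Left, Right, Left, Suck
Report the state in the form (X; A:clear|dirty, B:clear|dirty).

1) do Right; now (B; A:dirty, B:dirty)
2) do Left; now (A; A:dirty, B:dirty)
3) do Right; now (B; A:dirty, B:dirty)
4) do Left; now (A; A:dirty, B:dirty)
5) do Left; now (A; A:dirty, B:dirty)
6) do Right; now (B; A:dirty, B:dirty)
7) do Left; now (A; A:dirty, B:dirty)
8) do Suck; now (A; A:clear, B:dirty)

(A; A:clear, B:dirty)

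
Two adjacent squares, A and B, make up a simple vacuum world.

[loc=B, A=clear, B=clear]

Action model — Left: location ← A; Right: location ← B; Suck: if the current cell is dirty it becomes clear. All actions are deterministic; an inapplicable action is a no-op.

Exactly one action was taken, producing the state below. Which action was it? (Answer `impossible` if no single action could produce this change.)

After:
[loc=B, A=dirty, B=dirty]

try  Left: <A|clear|clear>
try Right: <B|clear|clear>
try  Suck: <B|clear|clear>
no single action produces the after-state

impossible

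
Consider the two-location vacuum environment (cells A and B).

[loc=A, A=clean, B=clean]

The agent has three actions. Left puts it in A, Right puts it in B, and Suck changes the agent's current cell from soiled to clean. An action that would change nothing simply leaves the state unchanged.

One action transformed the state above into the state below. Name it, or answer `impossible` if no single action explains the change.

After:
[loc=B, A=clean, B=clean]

Right

try  Left: loc=A A=clean B=clean
try Right: loc=B A=clean B=clean  ← match
try  Suck: loc=A A=clean B=clean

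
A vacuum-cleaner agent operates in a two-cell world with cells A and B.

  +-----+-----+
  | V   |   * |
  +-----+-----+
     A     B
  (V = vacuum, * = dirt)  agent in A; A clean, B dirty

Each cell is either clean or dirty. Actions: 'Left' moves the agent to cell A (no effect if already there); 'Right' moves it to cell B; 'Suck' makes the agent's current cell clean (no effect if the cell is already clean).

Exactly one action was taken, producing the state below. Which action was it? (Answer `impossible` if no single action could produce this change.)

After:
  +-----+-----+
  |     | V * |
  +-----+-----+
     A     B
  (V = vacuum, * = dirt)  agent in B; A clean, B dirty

Right

try  Left: loc=A A=clean B=dirty
try Right: loc=B A=clean B=dirty  ← match
try  Suck: loc=A A=clean B=dirty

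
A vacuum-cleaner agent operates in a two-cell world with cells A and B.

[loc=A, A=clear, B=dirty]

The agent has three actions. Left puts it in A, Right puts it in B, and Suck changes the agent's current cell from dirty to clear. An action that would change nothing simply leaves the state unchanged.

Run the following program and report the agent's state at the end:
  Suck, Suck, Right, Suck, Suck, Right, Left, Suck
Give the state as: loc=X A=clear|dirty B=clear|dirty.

loc=A A=clear B=clear

1. Suck → loc=A A=clear B=dirty
2. Suck → loc=A A=clear B=dirty
3. Right → loc=B A=clear B=dirty
4. Suck → loc=B A=clear B=clear
5. Suck → loc=B A=clear B=clear
6. Right → loc=B A=clear B=clear
7. Left → loc=A A=clear B=clear
8. Suck → loc=A A=clear B=clear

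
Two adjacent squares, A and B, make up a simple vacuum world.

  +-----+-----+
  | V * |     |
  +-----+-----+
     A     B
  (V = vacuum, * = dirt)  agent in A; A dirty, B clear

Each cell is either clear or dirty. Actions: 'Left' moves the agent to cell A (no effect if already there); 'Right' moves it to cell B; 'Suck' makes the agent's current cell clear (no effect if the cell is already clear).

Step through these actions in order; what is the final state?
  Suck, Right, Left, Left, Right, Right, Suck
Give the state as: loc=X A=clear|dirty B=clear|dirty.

loc=B A=clear B=clear

[1] after Suck: loc=A A=clear B=clear
[2] after Right: loc=B A=clear B=clear
[3] after Left: loc=A A=clear B=clear
[4] after Left: loc=A A=clear B=clear
[5] after Right: loc=B A=clear B=clear
[6] after Right: loc=B A=clear B=clear
[7] after Suck: loc=B A=clear B=clear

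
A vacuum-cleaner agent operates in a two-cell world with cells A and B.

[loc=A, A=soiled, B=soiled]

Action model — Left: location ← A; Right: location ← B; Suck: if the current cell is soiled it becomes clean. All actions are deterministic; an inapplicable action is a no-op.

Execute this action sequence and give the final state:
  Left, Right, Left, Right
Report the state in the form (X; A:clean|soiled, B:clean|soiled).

(B; A:soiled, B:soiled)

Left (#1): (A; A:soiled, B:soiled)
Right (#2): (B; A:soiled, B:soiled)
Left (#3): (A; A:soiled, B:soiled)
Right (#4): (B; A:soiled, B:soiled)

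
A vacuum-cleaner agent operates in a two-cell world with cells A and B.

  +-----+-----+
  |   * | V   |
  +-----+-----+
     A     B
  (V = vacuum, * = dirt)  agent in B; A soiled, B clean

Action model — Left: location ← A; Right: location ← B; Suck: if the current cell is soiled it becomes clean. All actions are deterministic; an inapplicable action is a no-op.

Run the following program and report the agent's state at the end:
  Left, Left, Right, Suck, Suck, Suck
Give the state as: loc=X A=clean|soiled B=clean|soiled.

t=1 Left ⇒ loc=A A=soiled B=clean
t=2 Left ⇒ loc=A A=soiled B=clean
t=3 Right ⇒ loc=B A=soiled B=clean
t=4 Suck ⇒ loc=B A=soiled B=clean
t=5 Suck ⇒ loc=B A=soiled B=clean
t=6 Suck ⇒ loc=B A=soiled B=clean

loc=B A=soiled B=clean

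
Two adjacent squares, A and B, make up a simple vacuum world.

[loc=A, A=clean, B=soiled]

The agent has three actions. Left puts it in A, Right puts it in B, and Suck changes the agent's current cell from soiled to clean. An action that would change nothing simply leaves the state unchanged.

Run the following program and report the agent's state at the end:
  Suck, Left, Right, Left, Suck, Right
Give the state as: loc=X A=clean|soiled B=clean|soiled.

t=1 Suck ⇒ loc=A A=clean B=soiled
t=2 Left ⇒ loc=A A=clean B=soiled
t=3 Right ⇒ loc=B A=clean B=soiled
t=4 Left ⇒ loc=A A=clean B=soiled
t=5 Suck ⇒ loc=A A=clean B=soiled
t=6 Right ⇒ loc=B A=clean B=soiled

loc=B A=clean B=soiled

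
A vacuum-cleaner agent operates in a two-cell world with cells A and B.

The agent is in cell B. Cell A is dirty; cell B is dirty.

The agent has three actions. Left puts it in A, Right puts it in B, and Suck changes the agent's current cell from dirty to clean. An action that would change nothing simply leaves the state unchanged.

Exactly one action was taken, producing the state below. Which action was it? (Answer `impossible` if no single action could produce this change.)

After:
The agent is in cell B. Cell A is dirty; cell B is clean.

Suck

try  Left: <A|dirty|dirty>
try Right: <B|dirty|dirty>
try  Suck: <B|dirty|clean>  ← match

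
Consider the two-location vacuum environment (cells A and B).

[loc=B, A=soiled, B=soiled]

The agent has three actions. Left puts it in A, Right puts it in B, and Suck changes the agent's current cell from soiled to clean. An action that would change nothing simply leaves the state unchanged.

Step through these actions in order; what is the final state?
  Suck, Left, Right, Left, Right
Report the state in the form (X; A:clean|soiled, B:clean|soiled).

(B; A:soiled, B:clean)

Suck (#1): (B; A:soiled, B:clean)
Left (#2): (A; A:soiled, B:clean)
Right (#3): (B; A:soiled, B:clean)
Left (#4): (A; A:soiled, B:clean)
Right (#5): (B; A:soiled, B:clean)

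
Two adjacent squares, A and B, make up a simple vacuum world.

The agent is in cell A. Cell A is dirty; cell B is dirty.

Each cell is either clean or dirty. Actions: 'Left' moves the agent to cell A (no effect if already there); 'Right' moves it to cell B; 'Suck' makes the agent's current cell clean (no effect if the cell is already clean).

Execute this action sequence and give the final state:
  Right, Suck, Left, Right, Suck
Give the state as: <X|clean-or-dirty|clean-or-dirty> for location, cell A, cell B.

[1] after Right: <B|dirty|dirty>
[2] after Suck: <B|dirty|clean>
[3] after Left: <A|dirty|clean>
[4] after Right: <B|dirty|clean>
[5] after Suck: <B|dirty|clean>

<B|dirty|clean>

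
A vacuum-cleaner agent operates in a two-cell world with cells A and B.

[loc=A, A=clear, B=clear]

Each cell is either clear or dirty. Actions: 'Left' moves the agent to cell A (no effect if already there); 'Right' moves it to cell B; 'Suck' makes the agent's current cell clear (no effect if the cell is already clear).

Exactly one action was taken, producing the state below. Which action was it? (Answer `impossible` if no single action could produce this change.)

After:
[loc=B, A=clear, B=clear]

Right

try  Left: <A|clear|clear>
try Right: <B|clear|clear>  ← match
try  Suck: <A|clear|clear>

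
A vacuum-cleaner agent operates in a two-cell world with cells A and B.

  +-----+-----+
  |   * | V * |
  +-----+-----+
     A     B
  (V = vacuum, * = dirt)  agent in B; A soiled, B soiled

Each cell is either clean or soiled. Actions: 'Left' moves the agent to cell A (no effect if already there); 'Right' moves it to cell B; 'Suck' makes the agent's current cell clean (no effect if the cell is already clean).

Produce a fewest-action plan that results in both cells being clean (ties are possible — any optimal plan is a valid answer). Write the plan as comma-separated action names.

Suck, Left, Suck

t=1 Suck ⇒ <B|soiled|clean>
t=2 Left ⇒ <A|soiled|clean>
t=3 Suck ⇒ <A|clean|clean>
min 3: Suck B + move + Suck A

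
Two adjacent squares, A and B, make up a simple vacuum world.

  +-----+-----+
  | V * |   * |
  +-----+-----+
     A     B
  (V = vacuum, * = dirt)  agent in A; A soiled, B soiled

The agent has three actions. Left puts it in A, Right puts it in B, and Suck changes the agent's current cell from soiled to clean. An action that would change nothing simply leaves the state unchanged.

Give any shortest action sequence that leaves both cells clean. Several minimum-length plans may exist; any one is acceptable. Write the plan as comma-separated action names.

Suck, Right, Suck

t=1 Suck ⇒ (A; A:clean, B:soiled)
t=2 Right ⇒ (B; A:clean, B:soiled)
t=3 Suck ⇒ (B; A:clean, B:clean)
min 3: Suck A + move + Suck B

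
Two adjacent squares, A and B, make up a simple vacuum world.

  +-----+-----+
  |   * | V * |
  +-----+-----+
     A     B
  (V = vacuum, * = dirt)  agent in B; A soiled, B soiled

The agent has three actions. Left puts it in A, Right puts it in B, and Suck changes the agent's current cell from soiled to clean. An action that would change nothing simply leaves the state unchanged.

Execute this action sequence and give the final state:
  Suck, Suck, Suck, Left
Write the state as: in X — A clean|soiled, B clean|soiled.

step 1/4 (Suck): in B — A soiled, B clean
step 2/4 (Suck): in B — A soiled, B clean
step 3/4 (Suck): in B — A soiled, B clean
step 4/4 (Left): in A — A soiled, B clean

in A — A soiled, B clean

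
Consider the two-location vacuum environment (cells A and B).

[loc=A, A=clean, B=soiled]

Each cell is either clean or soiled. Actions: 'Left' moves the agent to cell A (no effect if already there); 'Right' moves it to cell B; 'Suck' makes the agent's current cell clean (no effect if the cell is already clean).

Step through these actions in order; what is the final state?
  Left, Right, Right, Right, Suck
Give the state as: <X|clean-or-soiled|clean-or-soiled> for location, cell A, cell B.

1. Left → <A|clean|soiled>
2. Right → <B|clean|soiled>
3. Right → <B|clean|soiled>
4. Right → <B|clean|soiled>
5. Suck → <B|clean|clean>

<B|clean|clean>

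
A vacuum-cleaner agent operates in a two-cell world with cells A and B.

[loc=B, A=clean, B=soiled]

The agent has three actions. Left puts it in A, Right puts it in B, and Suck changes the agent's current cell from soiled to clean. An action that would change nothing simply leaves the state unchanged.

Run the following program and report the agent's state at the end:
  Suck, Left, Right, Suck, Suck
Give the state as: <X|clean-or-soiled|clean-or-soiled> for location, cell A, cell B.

Suck (#1): <B|clean|clean>
Left (#2): <A|clean|clean>
Right (#3): <B|clean|clean>
Suck (#4): <B|clean|clean>
Suck (#5): <B|clean|clean>

<B|clean|clean>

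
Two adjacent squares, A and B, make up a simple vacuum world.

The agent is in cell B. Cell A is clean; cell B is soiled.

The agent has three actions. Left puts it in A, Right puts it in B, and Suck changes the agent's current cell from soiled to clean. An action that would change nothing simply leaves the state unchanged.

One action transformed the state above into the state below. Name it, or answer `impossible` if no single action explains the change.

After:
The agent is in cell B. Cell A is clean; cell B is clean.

try  Left: loc=A A=clean B=soiled
try Right: loc=B A=clean B=soiled
try  Suck: loc=B A=clean B=clean  ← match

Suck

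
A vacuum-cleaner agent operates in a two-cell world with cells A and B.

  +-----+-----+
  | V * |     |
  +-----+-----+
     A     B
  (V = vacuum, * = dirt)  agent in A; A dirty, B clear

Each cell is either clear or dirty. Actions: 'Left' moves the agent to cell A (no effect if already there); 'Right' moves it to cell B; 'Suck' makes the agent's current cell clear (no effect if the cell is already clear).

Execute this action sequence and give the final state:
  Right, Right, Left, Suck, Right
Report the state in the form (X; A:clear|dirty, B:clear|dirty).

step 1/5 (Right): (B; A:dirty, B:clear)
step 2/5 (Right): (B; A:dirty, B:clear)
step 3/5 (Left): (A; A:dirty, B:clear)
step 4/5 (Suck): (A; A:clear, B:clear)
step 5/5 (Right): (B; A:clear, B:clear)

(B; A:clear, B:clear)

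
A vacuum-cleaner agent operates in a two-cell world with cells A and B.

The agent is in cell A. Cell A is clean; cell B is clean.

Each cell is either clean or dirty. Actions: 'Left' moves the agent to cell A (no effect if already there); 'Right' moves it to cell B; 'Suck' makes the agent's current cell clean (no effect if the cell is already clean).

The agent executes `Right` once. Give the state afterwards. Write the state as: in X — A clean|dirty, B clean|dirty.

in B — A clean, B clean

start: in A — A clean, B clean
t=1 Right ⇒ in B — A clean, B clean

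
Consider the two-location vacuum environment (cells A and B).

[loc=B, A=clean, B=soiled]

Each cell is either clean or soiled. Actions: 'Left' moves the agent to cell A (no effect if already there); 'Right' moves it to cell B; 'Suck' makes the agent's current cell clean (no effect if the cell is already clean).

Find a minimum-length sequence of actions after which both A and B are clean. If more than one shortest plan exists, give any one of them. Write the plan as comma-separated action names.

[1] after Suck: <B|clean|clean>
min 1: B is soiled, one Suck

Suck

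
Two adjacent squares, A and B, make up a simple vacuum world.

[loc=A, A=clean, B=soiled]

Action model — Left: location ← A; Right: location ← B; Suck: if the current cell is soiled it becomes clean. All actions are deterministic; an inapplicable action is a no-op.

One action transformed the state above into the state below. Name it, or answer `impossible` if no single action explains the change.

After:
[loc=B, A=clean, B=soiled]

try  Left: (A; A:clean, B:soiled)
try Right: (B; A:clean, B:soiled)  ← match
try  Suck: (A; A:clean, B:soiled)

Right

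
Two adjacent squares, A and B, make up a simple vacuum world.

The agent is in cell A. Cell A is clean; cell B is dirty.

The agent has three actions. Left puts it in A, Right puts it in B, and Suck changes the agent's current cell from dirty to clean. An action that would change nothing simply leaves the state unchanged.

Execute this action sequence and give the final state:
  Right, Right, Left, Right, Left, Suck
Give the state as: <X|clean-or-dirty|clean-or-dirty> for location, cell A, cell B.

1) do Right; now <B|clean|dirty>
2) do Right; now <B|clean|dirty>
3) do Left; now <A|clean|dirty>
4) do Right; now <B|clean|dirty>
5) do Left; now <A|clean|dirty>
6) do Suck; now <A|clean|dirty>

<A|clean|dirty>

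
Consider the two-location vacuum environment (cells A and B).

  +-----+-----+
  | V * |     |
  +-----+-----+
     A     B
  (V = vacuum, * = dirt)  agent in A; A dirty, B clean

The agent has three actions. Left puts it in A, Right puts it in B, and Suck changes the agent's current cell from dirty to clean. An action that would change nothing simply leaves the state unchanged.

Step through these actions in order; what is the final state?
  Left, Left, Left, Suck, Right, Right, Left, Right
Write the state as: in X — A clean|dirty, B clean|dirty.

in B — A clean, B clean

t=1 Left ⇒ in A — A dirty, B clean
t=2 Left ⇒ in A — A dirty, B clean
t=3 Left ⇒ in A — A dirty, B clean
t=4 Suck ⇒ in A — A clean, B clean
t=5 Right ⇒ in B — A clean, B clean
t=6 Right ⇒ in B — A clean, B clean
t=7 Left ⇒ in A — A clean, B clean
t=8 Right ⇒ in B — A clean, B clean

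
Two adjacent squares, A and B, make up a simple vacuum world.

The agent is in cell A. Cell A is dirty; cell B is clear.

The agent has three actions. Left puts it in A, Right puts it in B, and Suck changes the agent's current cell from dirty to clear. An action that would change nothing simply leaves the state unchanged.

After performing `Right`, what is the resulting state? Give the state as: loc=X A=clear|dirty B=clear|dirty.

loc=B A=dirty B=clear

start: loc=A A=dirty B=clear
1) do Right; now loc=B A=dirty B=clear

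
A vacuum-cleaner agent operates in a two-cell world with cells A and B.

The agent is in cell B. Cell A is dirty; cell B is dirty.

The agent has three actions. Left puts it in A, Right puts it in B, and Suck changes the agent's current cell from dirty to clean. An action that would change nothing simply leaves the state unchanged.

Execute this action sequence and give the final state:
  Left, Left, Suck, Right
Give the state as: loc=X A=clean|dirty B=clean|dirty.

loc=B A=clean B=dirty

[1] after Left: loc=A A=dirty B=dirty
[2] after Left: loc=A A=dirty B=dirty
[3] after Suck: loc=A A=clean B=dirty
[4] after Right: loc=B A=clean B=dirty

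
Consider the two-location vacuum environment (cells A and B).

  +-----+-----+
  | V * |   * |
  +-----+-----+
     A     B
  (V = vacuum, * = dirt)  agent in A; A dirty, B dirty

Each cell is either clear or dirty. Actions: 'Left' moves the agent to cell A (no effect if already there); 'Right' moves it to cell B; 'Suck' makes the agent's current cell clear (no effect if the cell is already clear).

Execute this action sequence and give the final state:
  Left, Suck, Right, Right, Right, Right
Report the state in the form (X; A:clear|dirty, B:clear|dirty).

t=1 Left ⇒ (A; A:dirty, B:dirty)
t=2 Suck ⇒ (A; A:clear, B:dirty)
t=3 Right ⇒ (B; A:clear, B:dirty)
t=4 Right ⇒ (B; A:clear, B:dirty)
t=5 Right ⇒ (B; A:clear, B:dirty)
t=6 Right ⇒ (B; A:clear, B:dirty)

(B; A:clear, B:dirty)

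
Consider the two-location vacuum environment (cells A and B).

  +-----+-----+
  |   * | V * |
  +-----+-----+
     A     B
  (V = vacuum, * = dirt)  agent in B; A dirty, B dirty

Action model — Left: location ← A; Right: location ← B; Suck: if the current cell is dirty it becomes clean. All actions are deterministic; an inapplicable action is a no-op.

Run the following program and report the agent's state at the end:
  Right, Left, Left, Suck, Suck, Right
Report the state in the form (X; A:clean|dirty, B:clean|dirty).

(B; A:clean, B:dirty)

step 1/6 (Right): (B; A:dirty, B:dirty)
step 2/6 (Left): (A; A:dirty, B:dirty)
step 3/6 (Left): (A; A:dirty, B:dirty)
step 4/6 (Suck): (A; A:clean, B:dirty)
step 5/6 (Suck): (A; A:clean, B:dirty)
step 6/6 (Right): (B; A:clean, B:dirty)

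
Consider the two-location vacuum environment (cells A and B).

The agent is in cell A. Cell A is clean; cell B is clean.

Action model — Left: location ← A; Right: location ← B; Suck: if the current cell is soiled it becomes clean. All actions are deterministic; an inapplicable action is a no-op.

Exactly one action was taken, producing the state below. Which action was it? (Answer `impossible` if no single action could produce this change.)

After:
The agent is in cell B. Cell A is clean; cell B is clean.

try  Left: loc=A A=clean B=clean
try Right: loc=B A=clean B=clean  ← match
try  Suck: loc=A A=clean B=clean

Right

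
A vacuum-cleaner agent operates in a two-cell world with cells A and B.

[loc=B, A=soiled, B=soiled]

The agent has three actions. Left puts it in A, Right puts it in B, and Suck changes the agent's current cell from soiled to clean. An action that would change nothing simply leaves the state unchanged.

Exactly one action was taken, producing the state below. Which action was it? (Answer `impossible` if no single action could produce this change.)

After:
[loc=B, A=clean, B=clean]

impossible

try  Left: (A; A:soiled, B:soiled)
try Right: (B; A:soiled, B:soiled)
try  Suck: (B; A:soiled, B:clean)
no single action produces the after-state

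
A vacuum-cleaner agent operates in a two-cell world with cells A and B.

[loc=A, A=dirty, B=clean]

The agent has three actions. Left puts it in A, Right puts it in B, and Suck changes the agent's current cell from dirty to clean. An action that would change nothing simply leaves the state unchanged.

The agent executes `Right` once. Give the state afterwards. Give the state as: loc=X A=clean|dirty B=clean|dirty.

start: loc=A A=dirty B=clean
Right (#1): loc=B A=dirty B=clean

loc=B A=dirty B=clean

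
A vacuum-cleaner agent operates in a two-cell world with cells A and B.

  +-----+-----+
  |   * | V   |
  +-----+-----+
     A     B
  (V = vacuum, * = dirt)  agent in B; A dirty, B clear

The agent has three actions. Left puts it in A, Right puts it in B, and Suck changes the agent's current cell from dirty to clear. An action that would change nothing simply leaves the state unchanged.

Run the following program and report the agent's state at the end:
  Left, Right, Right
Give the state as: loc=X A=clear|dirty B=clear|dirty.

1) do Left; now loc=A A=dirty B=clear
2) do Right; now loc=B A=dirty B=clear
3) do Right; now loc=B A=dirty B=clear

loc=B A=dirty B=clear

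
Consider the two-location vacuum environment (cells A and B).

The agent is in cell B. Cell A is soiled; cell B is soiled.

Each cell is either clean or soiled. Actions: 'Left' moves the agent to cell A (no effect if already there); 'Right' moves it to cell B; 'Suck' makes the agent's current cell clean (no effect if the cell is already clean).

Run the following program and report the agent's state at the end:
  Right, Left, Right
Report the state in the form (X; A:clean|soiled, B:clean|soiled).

(B; A:soiled, B:soiled)

Right (#1): (B; A:soiled, B:soiled)
Left (#2): (A; A:soiled, B:soiled)
Right (#3): (B; A:soiled, B:soiled)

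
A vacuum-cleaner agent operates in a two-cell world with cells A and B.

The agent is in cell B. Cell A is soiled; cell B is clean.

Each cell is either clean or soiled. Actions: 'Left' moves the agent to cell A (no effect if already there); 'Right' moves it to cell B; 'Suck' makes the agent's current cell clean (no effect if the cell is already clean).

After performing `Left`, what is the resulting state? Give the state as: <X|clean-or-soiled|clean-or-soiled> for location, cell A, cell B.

start: <B|soiled|clean>
Left (#1): <A|soiled|clean>

<A|soiled|clean>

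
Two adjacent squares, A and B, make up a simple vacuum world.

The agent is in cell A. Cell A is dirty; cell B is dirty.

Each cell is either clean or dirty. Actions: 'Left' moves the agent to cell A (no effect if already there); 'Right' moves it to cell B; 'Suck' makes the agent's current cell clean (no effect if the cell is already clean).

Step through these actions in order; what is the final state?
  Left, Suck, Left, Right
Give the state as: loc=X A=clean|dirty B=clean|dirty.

loc=B A=clean B=dirty

t=1 Left ⇒ loc=A A=dirty B=dirty
t=2 Suck ⇒ loc=A A=clean B=dirty
t=3 Left ⇒ loc=A A=clean B=dirty
t=4 Right ⇒ loc=B A=clean B=dirty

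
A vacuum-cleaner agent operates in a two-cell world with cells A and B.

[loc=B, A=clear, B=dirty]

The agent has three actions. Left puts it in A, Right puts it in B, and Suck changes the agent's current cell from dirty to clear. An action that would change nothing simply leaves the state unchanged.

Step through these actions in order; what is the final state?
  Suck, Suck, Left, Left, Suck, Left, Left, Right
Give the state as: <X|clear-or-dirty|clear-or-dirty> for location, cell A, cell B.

Suck (#1): <B|clear|clear>
Suck (#2): <B|clear|clear>
Left (#3): <A|clear|clear>
Left (#4): <A|clear|clear>
Suck (#5): <A|clear|clear>
Left (#6): <A|clear|clear>
Left (#7): <A|clear|clear>
Right (#8): <B|clear|clear>

<B|clear|clear>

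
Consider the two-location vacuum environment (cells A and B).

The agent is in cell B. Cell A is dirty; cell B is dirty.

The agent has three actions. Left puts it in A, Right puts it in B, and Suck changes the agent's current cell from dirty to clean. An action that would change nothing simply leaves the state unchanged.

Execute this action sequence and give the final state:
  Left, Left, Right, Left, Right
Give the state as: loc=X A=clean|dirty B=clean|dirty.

loc=B A=dirty B=dirty

[1] after Left: loc=A A=dirty B=dirty
[2] after Left: loc=A A=dirty B=dirty
[3] after Right: loc=B A=dirty B=dirty
[4] after Left: loc=A A=dirty B=dirty
[5] after Right: loc=B A=dirty B=dirty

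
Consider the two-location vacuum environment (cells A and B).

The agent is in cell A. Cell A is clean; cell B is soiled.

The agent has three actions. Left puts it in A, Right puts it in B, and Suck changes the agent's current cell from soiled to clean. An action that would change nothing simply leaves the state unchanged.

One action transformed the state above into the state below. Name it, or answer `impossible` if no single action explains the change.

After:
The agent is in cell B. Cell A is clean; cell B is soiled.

Right

try  Left: in A — A clean, B soiled
try Right: in B — A clean, B soiled  ← match
try  Suck: in A — A clean, B soiled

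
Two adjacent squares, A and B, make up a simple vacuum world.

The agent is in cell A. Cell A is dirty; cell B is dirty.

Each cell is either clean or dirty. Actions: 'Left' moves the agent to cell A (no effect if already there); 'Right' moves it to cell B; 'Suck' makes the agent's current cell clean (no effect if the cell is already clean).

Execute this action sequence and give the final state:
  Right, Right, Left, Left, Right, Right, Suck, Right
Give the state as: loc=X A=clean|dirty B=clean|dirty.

loc=B A=dirty B=clean

step 1/8 (Right): loc=B A=dirty B=dirty
step 2/8 (Right): loc=B A=dirty B=dirty
step 3/8 (Left): loc=A A=dirty B=dirty
step 4/8 (Left): loc=A A=dirty B=dirty
step 5/8 (Right): loc=B A=dirty B=dirty
step 6/8 (Right): loc=B A=dirty B=dirty
step 7/8 (Suck): loc=B A=dirty B=clean
step 8/8 (Right): loc=B A=dirty B=clean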